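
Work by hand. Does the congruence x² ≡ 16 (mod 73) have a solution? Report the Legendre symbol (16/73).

1

Pull out 2^4: since 73 ≡ 1 (mod 8), (2/73) = +1, so (2/73)^4 = +1.
Reached (1/73) = 1. Collecting the sign flips along the way, the symbol is +1.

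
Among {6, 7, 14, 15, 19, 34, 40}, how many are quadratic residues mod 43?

(6/43) = +1 → QR.
(7/43) = -1 → non-residue.
(14/43) = +1 → QR.
(15/43) = +1 → QR.
(19/43) = -1 → non-residue.
(34/43) = -1 → non-residue.
(40/43) = +1 → QR.
Total quadratic residues among the 7: 4.

4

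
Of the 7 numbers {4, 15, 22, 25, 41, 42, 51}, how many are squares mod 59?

6

(4/59) = +1 → QR.
(15/59) = +1 → QR.
(22/59) = +1 → QR.
(25/59) = +1 → QR.
(41/59) = +1 → QR.
(42/59) = -1 → non-residue.
(51/59) = +1 → QR.
Total quadratic residues among the 7: 6.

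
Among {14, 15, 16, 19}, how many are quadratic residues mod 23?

(14/23) = -1 → non-residue.
(15/23) = -1 → non-residue.
(16/23) = +1 → QR.
(19/23) = -1 → non-residue.
Total quadratic residues among the 4: 1.

1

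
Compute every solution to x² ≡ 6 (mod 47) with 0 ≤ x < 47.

10, 37

Since 47 ≡ 3 (mod 4), a square root of 6 is 6^((47+1)/4) = 6^12 mod 47.
Repeated squaring: 6^2≡36, 6^4≡27, 6^8≡24 (mod 47).
6^12 = 6^(8+4) ≡ 37 (mod 47).
Check: 37² = 1369 ≡ 6 (mod 47). The two roots are 10 and 37.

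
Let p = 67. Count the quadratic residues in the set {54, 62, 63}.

2

(54/67) = +1 → QR.
(62/67) = +1 → QR.
(63/67) = -1 → non-residue.
Total quadratic residues among the 3: 2.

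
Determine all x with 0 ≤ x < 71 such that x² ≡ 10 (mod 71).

9, 62

Since 71 ≡ 3 (mod 4), a square root of 10 is 10^((71+1)/4) = 10^18 mod 71.
Repeated squaring: 10^2≡29, 10^4≡60, 10^8≡50, 10^16≡15 (mod 71).
10^18 = 10^(16+2) ≡ 9 (mod 71).
Check: 9² = 81 ≡ 10 (mod 71). The two roots are 9 and 62.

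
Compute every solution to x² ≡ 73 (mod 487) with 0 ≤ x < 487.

Since 487 ≡ 3 (mod 4), a square root of 73 is 73^((487+1)/4) = 73^122 mod 487.
Repeated squaring: 73^2≡459, 73^4≡297, 73^8≡62, 73^16≡435, 73^32≡269, 73^64≡285 (mod 487).
73^122 = 73^(64+32+16+8+2) ≡ 424 (mod 487).
Check: 424² = 179776 ≡ 73 (mod 487). The two roots are 63 and 424.

63, 424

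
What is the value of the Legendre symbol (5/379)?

1

Reciprocity: 5 ≡ 1 and 379 ≡ 3 (mod 4), so (5/379) = +(379/5).
Reduce top mod 5: now compute (4/5).
Pull out 2^2: since 5 ≡ 5 (mod 8), (2/5) = -1, so (2/5)^2 = +1.
Reached (1/5) = 1. Collecting the sign flips along the way, the symbol is +1.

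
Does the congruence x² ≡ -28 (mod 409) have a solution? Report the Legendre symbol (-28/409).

Euler's criterion: (-28/409) ≡ 381^204 (mod 409).
381^2 ≡ 375 (mod 409)
381^4 ≡ 338 (mod 409)
381^8 ≡ 133 (mod 409)
381^16 ≡ 102 (mod 409)
381^32 ≡ 179 (mod 409)
381^64 ≡ 139 (mod 409)
381^128 ≡ 98 (mod 409)
381^204 = 381^(128+64+8+4) ≡ 408 (mod 409).
Result is 408 ≡ −1, so (-28/409) = −1.

-1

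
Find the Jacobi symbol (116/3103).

0

Pull out 2^2: since 3103 ≡ 7 (mod 8), (2/3103) = +1, so (2/3103)^2 = +1.
Reciprocity: 29 ≡ 1 and 3103 ≡ 3 (mod 4), so (29/3103) = +(3103/29).
Reduce top mod 29: now compute (0/29).
Top reduces to 0: gcd > 1, so the symbol is 0.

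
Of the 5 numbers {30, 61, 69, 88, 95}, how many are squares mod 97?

(30/97) = -1 → non-residue.
(61/97) = +1 → QR.
(69/97) = -1 → non-residue.
(88/97) = +1 → QR.
(95/97) = +1 → QR.
Total quadratic residues among the 5: 3.

3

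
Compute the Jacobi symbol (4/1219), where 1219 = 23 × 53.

1

Pull out 2^2: since 1219 ≡ 3 (mod 8), (2/1219) = -1, so (2/1219)^2 = +1.
Reached (1/1219) = 1. Collecting the sign flips along the way, the symbol is +1.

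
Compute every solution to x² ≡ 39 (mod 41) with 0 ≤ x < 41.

41 ≡ 1 (mod 4), so we find a root by search.
Trying successive values, 11² = 121 ≡ 39 (mod 41). The other root is 41 − 11 = 30.

11, 30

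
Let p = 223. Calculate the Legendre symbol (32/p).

Pull out 2^5: since 223 ≡ 7 (mod 8), (2/223) = +1, so (2/223)^5 = +1.
Reached (1/223) = 1. Collecting the sign flips along the way, the symbol is +1.

1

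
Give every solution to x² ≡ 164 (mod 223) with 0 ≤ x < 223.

Since 223 ≡ 3 (mod 4), a square root of 164 is 164^((223+1)/4) = 164^56 mod 223.
Repeated squaring: 164^2≡136, 164^4≡210, 164^8≡169, 164^16≡17, 164^32≡66 (mod 223).
164^56 = 164^(32+16+8) ≡ 68 (mod 223).
Check: 68² = 4624 ≡ 164 (mod 223). The two roots are 68 and 155.

68, 155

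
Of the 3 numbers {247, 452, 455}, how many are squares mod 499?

(247/499) = +1 → QR.
(452/499) = -1 → non-residue.
(455/499) = +1 → QR.
Total quadratic residues among the 3: 2.

2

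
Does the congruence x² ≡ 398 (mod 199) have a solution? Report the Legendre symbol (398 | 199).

First reduce: 398 ≡ 0 (mod 199).
Top reduces to 0: gcd > 1, so the symbol is 0.

0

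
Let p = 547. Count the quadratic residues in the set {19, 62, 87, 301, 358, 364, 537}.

3

(19/547) = +1 → QR.
(62/547) = +1 → QR.
(87/547) = -1 → non-residue.
(301/547) = +1 → QR.
(358/547) = -1 → non-residue.
(364/547) = -1 → non-residue.
(537/547) = -1 → non-residue.
Total quadratic residues among the 7: 3.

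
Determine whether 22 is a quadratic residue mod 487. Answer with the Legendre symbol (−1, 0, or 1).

-1

Pull out 2: since 487 ≡ 7 (mod 8), (2/487) = +1.
Reciprocity: 11 ≡ 3 and 487 ≡ 3 (mod 4), so (11/487) = −(487/11).
Reduce top mod 11: now compute (3/11).
Reciprocity: 3 ≡ 3 and 11 ≡ 3 (mod 4), so (3/11) = −(11/3).
Reduce top mod 3: now compute (2/3).
Pull out 2: since 3 ≡ 3 (mod 8), (2/3) = -1.
Reached (1/3) = 1. Collecting the sign flips along the way, the symbol is -1.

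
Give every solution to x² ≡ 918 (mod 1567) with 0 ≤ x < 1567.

723, 844

Since 1567 ≡ 3 (mod 4), a square root of 918 is 918^((1567+1)/4) = 918^392 mod 1567.
Repeated squaring: 918^2≡1245, 918^4≡262, 918^8≡1263, 918^16≡1530, 918^32≡1369, 918^64≡29, 918^128≡841, 918^256≡564 (mod 1567).
918^392 = 918^(256+128+8) ≡ 844 (mod 1567).
Check: 844² = 712336 ≡ 918 (mod 1567). The two roots are 723 and 844.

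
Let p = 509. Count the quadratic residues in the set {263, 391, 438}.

2

(263/509) = -1 → non-residue.
(391/509) = +1 → QR.
(438/509) = +1 → QR.
Total quadratic residues among the 3: 2.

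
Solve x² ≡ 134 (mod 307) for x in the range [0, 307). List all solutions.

21, 286

Since 307 ≡ 3 (mod 4), a square root of 134 is 134^((307+1)/4) = 134^77 mod 307.
Repeated squaring: 134^2≡150, 134^4≡89, 134^8≡246, 134^16≡37, 134^32≡141, 134^64≡233 (mod 307).
134^77 = 134^(64+8+4+1) ≡ 286 (mod 307).
Check: 286² = 81796 ≡ 134 (mod 307). The two roots are 21 and 286.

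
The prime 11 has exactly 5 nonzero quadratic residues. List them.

Square k = 1,…,5 (k and 11−k give the same square):
1²=1, 2²=4, 3²=9, 4²≡5, 5²≡3 (mod 11).
So the quadratic residues mod 11 are {1, 3, 4, 5, 9}.

1, 3, 4, 5, 9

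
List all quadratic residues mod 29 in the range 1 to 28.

1, 4, 5, 6, 7, 9, 13, 16, 20, 22, 23, 24, 25, 28

Square k = 1,…,14 (k and 29−k give the same square):
1²=1, 2²=4, 3²=9, 4²=16, 5²=25, 6²≡7, 7²≡20, 8²≡6, 9²≡23, 10²≡13, 11²≡5, 12²≡28, 13²≡24, 14²≡22 (mod 29).
So the quadratic residues mod 29 are {1, 4, 5, 6, 7, 9, 13, 16, 20, 22, 23, 24, 25, 28}.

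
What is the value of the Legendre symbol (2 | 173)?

Pull out 2: since 173 ≡ 5 (mod 8), (2/173) = -1.
Reached (1/173) = 1. Collecting the sign flips along the way, the symbol is -1.

-1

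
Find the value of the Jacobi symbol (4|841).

1

Pull out 2^2: since 841 ≡ 1 (mod 8), (2/841) = +1, so (2/841)^2 = +1.
Reached (1/841) = 1. Collecting the sign flips along the way, the symbol is +1.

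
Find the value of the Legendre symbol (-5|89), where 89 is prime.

1

First reduce: -5 ≡ 84 (mod 89).
Pull out 2^2: since 89 ≡ 1 (mod 8), (2/89) = +1, so (2/89)^2 = +1.
Reciprocity: 21 ≡ 1 and 89 ≡ 1 (mod 4), so (21/89) = +(89/21).
Reduce top mod 21: now compute (5/21).
Reciprocity: 5 ≡ 1 and 21 ≡ 1 (mod 4), so (5/21) = +(21/5).
Reduce top mod 5: now compute (1/5).
Reached (1/5) = 1. Collecting the sign flips along the way, the symbol is +1.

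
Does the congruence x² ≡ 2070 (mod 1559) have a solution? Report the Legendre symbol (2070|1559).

First reduce: 2070 ≡ 511 (mod 1559).
Reciprocity: 511 ≡ 3 and 1559 ≡ 3 (mod 4), so (511/1559) = −(1559/511).
Reduce top mod 511: now compute (26/511).
Pull out 2: since 511 ≡ 7 (mod 8), (2/511) = +1.
Reciprocity: 13 ≡ 1 and 511 ≡ 3 (mod 4), so (13/511) = +(511/13).
Reduce top mod 13: now compute (4/13).
Pull out 2^2: since 13 ≡ 5 (mod 8), (2/13) = -1, so (2/13)^2 = +1.
Reached (1/13) = 1. Collecting the sign flips along the way, the symbol is -1.

-1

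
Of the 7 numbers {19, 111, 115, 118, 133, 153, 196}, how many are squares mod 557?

(19/557) = +1 → QR.
(111/557) = +1 → QR.
(115/557) = +1 → QR.
(118/557) = -1 → non-residue.
(133/557) = +1 → QR.
(153/557) = +1 → QR.
(196/557) = +1 → QR.
Total quadratic residues among the 7: 6.

6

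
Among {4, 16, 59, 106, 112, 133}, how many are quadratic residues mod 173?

(4/173) = +1 → QR.
(16/173) = +1 → QR.
(59/173) = -1 → non-residue.
(106/173) = +1 → QR.
(112/173) = -1 → non-residue.
(133/173) = +1 → QR.
Total quadratic residues among the 6: 4.

4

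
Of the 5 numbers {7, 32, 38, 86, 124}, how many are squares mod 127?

(7/127) = -1 → non-residue.
(32/127) = +1 → QR.
(38/127) = +1 → QR.
(86/127) = -1 → non-residue.
(124/127) = +1 → QR.
Total quadratic residues among the 5: 3.

3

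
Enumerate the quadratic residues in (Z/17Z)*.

1 2 4 8 9 13 15 16

Square k = 1,…,8 (k and 17−k give the same square):
1²=1, 2²=4, 3²=9, 4²=16, 5²≡8, 6²≡2, 7²≡15, 8²≡13 (mod 17).
So the quadratic residues mod 17 are {1, 2, 4, 8, 9, 13, 15, 16}.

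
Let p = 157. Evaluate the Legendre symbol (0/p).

Top reduces to 0: gcd > 1, so the symbol is 0.

0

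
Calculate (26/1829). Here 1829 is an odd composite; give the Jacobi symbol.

Pull out 2: since 1829 ≡ 5 (mod 8), (2/1829) = -1.
Reciprocity: 13 ≡ 1 and 1829 ≡ 1 (mod 4), so (13/1829) = +(1829/13).
Reduce top mod 13: now compute (9/13).
Reciprocity: 9 ≡ 1 and 13 ≡ 1 (mod 4), so (9/13) = +(13/9).
Reduce top mod 9: now compute (4/9).
Pull out 2^2: since 9 ≡ 1 (mod 8), (2/9) = +1, so (2/9)^2 = +1.
Reached (1/9) = 1. Collecting the sign flips along the way, the symbol is -1.

-1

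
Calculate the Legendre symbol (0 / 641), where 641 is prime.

Top reduces to 0: gcd > 1, so the symbol is 0.

0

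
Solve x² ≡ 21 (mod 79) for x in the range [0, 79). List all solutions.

10, 69

Since 79 ≡ 3 (mod 4), a square root of 21 is 21^((79+1)/4) = 21^20 mod 79.
Repeated squaring: 21^2≡46, 21^4≡62, 21^8≡52, 21^16≡18 (mod 79).
21^20 = 21^(16+4) ≡ 10 (mod 79).
Check: 10² = 100 ≡ 21 (mod 79). The two roots are 10 and 69.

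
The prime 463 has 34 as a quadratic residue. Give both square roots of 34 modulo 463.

Since 463 ≡ 3 (mod 4), a square root of 34 is 34^((463+1)/4) = 34^116 mod 463.
Repeated squaring: 34^2≡230, 34^4≡118, 34^8≡34, 34^16≡230, 34^32≡118, 34^64≡34 (mod 463).
34^116 = 34^(64+32+16+4) ≡ 118 (mod 463).
Check: 118² = 13924 ≡ 34 (mod 463). The two roots are 118 and 345.

118, 345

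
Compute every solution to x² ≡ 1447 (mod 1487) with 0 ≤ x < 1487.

278, 1209

Since 1487 ≡ 3 (mod 4), a square root of 1447 is 1447^((1487+1)/4) = 1447^372 mod 1487.
Repeated squaring: 1447^2≡113, 1447^4≡873, 1447^8≡785, 1447^16≡607, 1447^32≡1160, 1447^64≡1352, 1447^128≡381, 1447^256≡922 (mod 1487).
1447^372 = 1447^(256+64+32+16+4) ≡ 278 (mod 1487).
Check: 278² = 77284 ≡ 1447 (mod 1487). The two roots are 278 and 1209.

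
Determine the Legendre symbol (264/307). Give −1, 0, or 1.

Euler's criterion: (264/307) ≡ 264^153 (mod 307).
264^2 ≡ 7 (mod 307)
264^4 ≡ 49 (mod 307)
264^8 ≡ 252 (mod 307)
264^16 ≡ 262 (mod 307)
264^32 ≡ 183 (mod 307)
264^64 ≡ 26 (mod 307)
264^128 ≡ 62 (mod 307)
264^153 = 264^(128+16+8+1) ≡ 1 (mod 307).
Result is 1, so (264/307) = 1.

1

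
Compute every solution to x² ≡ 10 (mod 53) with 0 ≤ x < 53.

13, 40

53 ≡ 1 (mod 4), so we find a root by search.
Trying successive values, 13² = 169 ≡ 10 (mod 53). The other root is 53 − 13 = 40.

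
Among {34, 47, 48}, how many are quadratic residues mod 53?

1

(34/53) = -1 → non-residue.
(47/53) = +1 → QR.
(48/53) = -1 → non-residue.
Total quadratic residues among the 3: 1.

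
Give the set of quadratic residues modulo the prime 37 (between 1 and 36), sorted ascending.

1,3,4,7,9,10,11,12,16,21,25,26,27,28,30,33,34,36

Square k = 1,…,18 (k and 37−k give the same square):
1²=1, 2²=4, 3²=9, 4²=16, 5²=25, 6²=36, 7²≡12, 8²≡27, 9²≡7, 10²≡26, 11²≡10, 12²≡33, 13²≡21, 14²≡11, 15²≡3, 16²≡34, 17²≡30, 18²≡28 (mod 37).
So the quadratic residues mod 37 are {1, 3, 4, 7, 9, 10, 11, 12, 16, 21, 25, 26, 27, 28, 30, 33, 34, 36}.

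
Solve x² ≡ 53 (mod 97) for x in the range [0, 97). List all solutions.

97 ≡ 1 (mod 4), so we find a root by search.
Trying successive values, 21² = 441 ≡ 53 (mod 97). The other root is 97 − 21 = 76.

21, 76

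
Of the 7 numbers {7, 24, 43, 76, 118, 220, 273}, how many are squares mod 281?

(7/281) = +1 → QR.
(24/281) = -1 → non-residue.
(43/281) = +1 → QR.
(76/281) = -1 → non-residue.
(118/281) = +1 → QR.
(220/281) = -1 → non-residue.
(273/281) = +1 → QR.
Total quadratic residues among the 7: 4.

4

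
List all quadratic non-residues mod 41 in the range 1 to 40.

3,6,7,11,12,13,14,15,17,19,22,24,26,27,28,29,30,34,35,38

Square k = 1,…,20 (k and 41−k give the same square):
1²=1, 2²=4, 3²=9, 4²=16, 5²=25, 6²=36, 7²≡8, 8²≡23, 9²≡40, 10²≡18, 11²≡39, 12²≡21, 13²≡5, 14²≡32, 15²≡20, 16²≡10, 17²≡2, 18²≡37, 19²≡33, 20²≡31 (mod 41).
The residues are {1, 2, 4, 5, 8, 9, 10, 16, 18, 20, 21, 23, 25, 31, 32, 33, 36, 37, 39, 40}; the non-residues are the remaining 20 nonzero classes.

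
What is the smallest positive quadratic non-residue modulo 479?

13

(2/479) = +1, so 2 is a residue.
(3/479) = +1, so 3 is a residue.
(4/479) = +1, so 4 is a residue.
(5/479) = +1, so 5 is a residue.
(6/479) = +1, so 6 is a residue.
(7/479) = +1, so 7 is a residue.
(8/479) = +1, so 8 is a residue.
(9/479) = +1, so 9 is a residue.
(10/479) = +1, so 10 is a residue.
(11/479) = +1, so 11 is a residue.
(12/479) = +1, so 12 is a residue.
(13/479) = −1, so 13 is the smallest positive non-residue mod 479.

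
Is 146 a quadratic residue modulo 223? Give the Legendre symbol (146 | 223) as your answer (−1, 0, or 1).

1

Pull out 2: since 223 ≡ 7 (mod 8), (2/223) = +1.
Reciprocity: 73 ≡ 1 and 223 ≡ 3 (mod 4), so (73/223) = +(223/73).
Reduce top mod 73: now compute (4/73).
Pull out 2^2: since 73 ≡ 1 (mod 8), (2/73) = +1, so (2/73)^2 = +1.
Reached (1/73) = 1. Collecting the sign flips along the way, the symbol is +1.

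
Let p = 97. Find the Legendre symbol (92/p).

-1

Pull out 2^2: since 97 ≡ 1 (mod 8), (2/97) = +1, so (2/97)^2 = +1.
Reciprocity: 23 ≡ 3 and 97 ≡ 1 (mod 4), so (23/97) = +(97/23).
Reduce top mod 23: now compute (5/23).
Reciprocity: 5 ≡ 1 and 23 ≡ 3 (mod 4), so (5/23) = +(23/5).
Reduce top mod 5: now compute (3/5).
Reciprocity: 3 ≡ 3 and 5 ≡ 1 (mod 4), so (3/5) = +(5/3).
Reduce top mod 3: now compute (2/3).
Pull out 2: since 3 ≡ 3 (mod 8), (2/3) = -1.
Reached (1/3) = 1. Collecting the sign flips along the way, the symbol is -1.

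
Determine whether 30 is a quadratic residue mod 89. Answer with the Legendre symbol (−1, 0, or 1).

-1

Pull out 2: since 89 ≡ 1 (mod 8), (2/89) = +1.
Reciprocity: 15 ≡ 3 and 89 ≡ 1 (mod 4), so (15/89) = +(89/15).
Reduce top mod 15: now compute (14/15).
Pull out 2: since 15 ≡ 7 (mod 8), (2/15) = +1.
Reciprocity: 7 ≡ 3 and 15 ≡ 3 (mod 4), so (7/15) = −(15/7).
Reduce top mod 7: now compute (1/7).
Reached (1/7) = 1. Collecting the sign flips along the way, the symbol is -1.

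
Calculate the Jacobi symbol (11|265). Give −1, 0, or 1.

1

Reciprocity: 11 ≡ 3 and 265 ≡ 1 (mod 4), so (11/265) = +(265/11).
Reduce top mod 11: now compute (1/11).
Reached (1/11) = 1. Collecting the sign flips along the way, the symbol is +1.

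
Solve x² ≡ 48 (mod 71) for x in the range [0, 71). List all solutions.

Since 71 ≡ 3 (mod 4), a square root of 48 is 48^((71+1)/4) = 48^18 mod 71.
Repeated squaring: 48^2≡32, 48^4≡30, 48^8≡48, 48^16≡32 (mod 71).
48^18 = 48^(16+2) ≡ 30 (mod 71).
Check: 30² = 900 ≡ 48 (mod 71). The two roots are 30 and 41.

30, 41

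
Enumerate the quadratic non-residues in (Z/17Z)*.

3, 5, 6, 7, 10, 11, 12, 14

Square k = 1,…,8 (k and 17−k give the same square):
1²=1, 2²=4, 3²=9, 4²=16, 5²≡8, 6²≡2, 7²≡15, 8²≡13 (mod 17).
The residues are {1, 2, 4, 8, 9, 13, 15, 16}; the non-residues are the remaining 8 nonzero classes.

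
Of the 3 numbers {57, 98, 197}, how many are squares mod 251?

1

(57/251) = -1 → non-residue.
(98/251) = -1 → non-residue.
(197/251) = +1 → QR.
Total quadratic residues among the 3: 1.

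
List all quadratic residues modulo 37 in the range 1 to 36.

Square k = 1,…,18 (k and 37−k give the same square):
1²=1, 2²=4, 3²=9, 4²=16, 5²=25, 6²=36, 7²≡12, 8²≡27, 9²≡7, 10²≡26, 11²≡10, 12²≡33, 13²≡21, 14²≡11, 15²≡3, 16²≡34, 17²≡30, 18²≡28 (mod 37).
So the quadratic residues mod 37 are {1, 3, 4, 7, 9, 10, 11, 12, 16, 21, 25, 26, 27, 28, 30, 33, 34, 36}.

1,3,4,7,9,10,11,12,16,21,25,26,27,28,30,33,34,36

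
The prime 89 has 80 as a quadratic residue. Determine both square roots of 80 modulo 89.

13, 76

89 ≡ 1 (mod 4), so we find a root by search.
Trying successive values, 13² = 169 ≡ 80 (mod 89). The other root is 89 − 13 = 76.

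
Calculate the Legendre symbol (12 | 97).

Pull out 2^2: since 97 ≡ 1 (mod 8), (2/97) = +1, so (2/97)^2 = +1.
Reciprocity: 3 ≡ 3 and 97 ≡ 1 (mod 4), so (3/97) = +(97/3).
Reduce top mod 3: now compute (1/3).
Reached (1/3) = 1. Collecting the sign flips along the way, the symbol is +1.

1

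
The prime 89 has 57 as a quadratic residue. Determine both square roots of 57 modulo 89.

18, 71

89 ≡ 1 (mod 4), so we find a root by search.
Trying successive values, 18² = 324 ≡ 57 (mod 89). The other root is 89 − 18 = 71.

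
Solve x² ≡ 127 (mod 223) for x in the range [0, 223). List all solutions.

57, 166

Since 223 ≡ 3 (mod 4), a square root of 127 is 127^((223+1)/4) = 127^56 mod 223.
Repeated squaring: 127^2≡73, 127^4≡200, 127^8≡83, 127^16≡199, 127^32≡130 (mod 223).
127^56 = 127^(32+16+8) ≡ 166 (mod 223).
Check: 166² = 27556 ≡ 127 (mod 223). The two roots are 57 and 166.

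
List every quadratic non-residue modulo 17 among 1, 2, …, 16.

3,5,6,7,10,11,12,14

Square k = 1,…,8 (k and 17−k give the same square):
1²=1, 2²=4, 3²=9, 4²=16, 5²≡8, 6²≡2, 7²≡15, 8²≡13 (mod 17).
The residues are {1, 2, 4, 8, 9, 13, 15, 16}; the non-residues are the remaining 8 nonzero classes.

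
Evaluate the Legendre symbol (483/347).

1

First reduce: 483 ≡ 136 (mod 347).
Pull out 2^3: since 347 ≡ 3 (mod 8), (2/347) = -1, so (2/347)^3 = -1.
Reciprocity: 17 ≡ 1 and 347 ≡ 3 (mod 4), so (17/347) = +(347/17).
Reduce top mod 17: now compute (7/17).
Reciprocity: 7 ≡ 3 and 17 ≡ 1 (mod 4), so (7/17) = +(17/7).
Reduce top mod 7: now compute (3/7).
Reciprocity: 3 ≡ 3 and 7 ≡ 3 (mod 4), so (3/7) = −(7/3).
Reduce top mod 3: now compute (1/3).
Reached (1/3) = 1. Collecting the sign flips along the way, the symbol is +1.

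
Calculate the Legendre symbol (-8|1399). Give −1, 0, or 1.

-1

First reduce: -8 ≡ 1391 (mod 1399).
Reciprocity: 1391 ≡ 3 and 1399 ≡ 3 (mod 4), so (1391/1399) = −(1399/1391).
Reduce top mod 1391: now compute (8/1391).
Pull out 2^3: since 1391 ≡ 7 (mod 8), (2/1391) = +1, so (2/1391)^3 = +1.
Reached (1/1391) = 1. Collecting the sign flips along the way, the symbol is -1.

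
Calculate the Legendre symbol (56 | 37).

Euler's criterion: (56/37) ≡ 19^18 (mod 37).
19^2 ≡ 28 (mod 37)
19^4 ≡ 7 (mod 37)
19^8 ≡ 12 (mod 37)
19^16 ≡ 33 (mod 37)
19^18 = 19^(16+2) ≡ 36 (mod 37).
Result is 36 ≡ −1, so (56/37) = −1.

-1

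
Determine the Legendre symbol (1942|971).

First reduce: 1942 ≡ 0 (mod 971).
Top reduces to 0: gcd > 1, so the symbol is 0.

0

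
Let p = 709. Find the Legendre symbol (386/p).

-1

Pull out 2: since 709 ≡ 5 (mod 8), (2/709) = -1.
Reciprocity: 193 ≡ 1 and 709 ≡ 1 (mod 4), so (193/709) = +(709/193).
Reduce top mod 193: now compute (130/193).
Pull out 2: since 193 ≡ 1 (mod 8), (2/193) = +1.
Reciprocity: 65 ≡ 1 and 193 ≡ 1 (mod 4), so (65/193) = +(193/65).
Reduce top mod 65: now compute (63/65).
Reciprocity: 63 ≡ 3 and 65 ≡ 1 (mod 4), so (63/65) = +(65/63).
Reduce top mod 63: now compute (2/63).
Pull out 2: since 63 ≡ 7 (mod 8), (2/63) = +1.
Reached (1/63) = 1. Collecting the sign flips along the way, the symbol is -1.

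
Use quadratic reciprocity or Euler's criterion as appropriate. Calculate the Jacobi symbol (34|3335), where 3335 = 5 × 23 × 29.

-1

Pull out 2: since 3335 ≡ 7 (mod 8), (2/3335) = +1.
Reciprocity: 17 ≡ 1 and 3335 ≡ 3 (mod 4), so (17/3335) = +(3335/17).
Reduce top mod 17: now compute (3/17).
Reciprocity: 3 ≡ 3 and 17 ≡ 1 (mod 4), so (3/17) = +(17/3).
Reduce top mod 3: now compute (2/3).
Pull out 2: since 3 ≡ 3 (mod 8), (2/3) = -1.
Reached (1/3) = 1. Collecting the sign flips along the way, the symbol is -1.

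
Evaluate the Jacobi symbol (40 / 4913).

-1

Pull out 2^3: since 4913 ≡ 1 (mod 8), (2/4913) = +1, so (2/4913)^3 = +1.
Reciprocity: 5 ≡ 1 and 4913 ≡ 1 (mod 4), so (5/4913) = +(4913/5).
Reduce top mod 5: now compute (3/5).
Reciprocity: 3 ≡ 3 and 5 ≡ 1 (mod 4), so (3/5) = +(5/3).
Reduce top mod 3: now compute (2/3).
Pull out 2: since 3 ≡ 3 (mod 8), (2/3) = -1.
Reached (1/3) = 1. Collecting the sign flips along the way, the symbol is -1.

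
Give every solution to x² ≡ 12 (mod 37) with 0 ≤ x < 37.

37 ≡ 1 (mod 4), so we find a root by search.
Trying successive values, 7² = 49 ≡ 12 (mod 37). The other root is 37 − 7 = 30.

7, 30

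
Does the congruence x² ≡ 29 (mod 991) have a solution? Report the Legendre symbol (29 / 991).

Reciprocity: 29 ≡ 1 and 991 ≡ 3 (mod 4), so (29/991) = +(991/29).
Reduce top mod 29: now compute (5/29).
Reciprocity: 5 ≡ 1 and 29 ≡ 1 (mod 4), so (5/29) = +(29/5).
Reduce top mod 5: now compute (4/5).
Pull out 2^2: since 5 ≡ 5 (mod 8), (2/5) = -1, so (2/5)^2 = +1.
Reached (1/5) = 1. Collecting the sign flips along the way, the symbol is +1.

1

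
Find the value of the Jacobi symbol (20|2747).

Pull out 2^2: since 2747 ≡ 3 (mod 8), (2/2747) = -1, so (2/2747)^2 = +1.
Reciprocity: 5 ≡ 1 and 2747 ≡ 3 (mod 4), so (5/2747) = +(2747/5).
Reduce top mod 5: now compute (2/5).
Pull out 2: since 5 ≡ 5 (mod 8), (2/5) = -1.
Reached (1/5) = 1. Collecting the sign flips along the way, the symbol is -1.

-1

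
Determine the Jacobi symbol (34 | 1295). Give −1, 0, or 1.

Pull out 2: since 1295 ≡ 7 (mod 8), (2/1295) = +1.
Reciprocity: 17 ≡ 1 and 1295 ≡ 3 (mod 4), so (17/1295) = +(1295/17).
Reduce top mod 17: now compute (3/17).
Reciprocity: 3 ≡ 3 and 17 ≡ 1 (mod 4), so (3/17) = +(17/3).
Reduce top mod 3: now compute (2/3).
Pull out 2: since 3 ≡ 3 (mod 8), (2/3) = -1.
Reached (1/3) = 1. Collecting the sign flips along the way, the symbol is -1.

-1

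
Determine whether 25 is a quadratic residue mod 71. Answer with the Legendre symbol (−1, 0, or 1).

Reciprocity: 25 ≡ 1 and 71 ≡ 3 (mod 4), so (25/71) = +(71/25).
Reduce top mod 25: now compute (21/25).
Reciprocity: 21 ≡ 1 and 25 ≡ 1 (mod 4), so (21/25) = +(25/21).
Reduce top mod 21: now compute (4/21).
Pull out 2^2: since 21 ≡ 5 (mod 8), (2/21) = -1, so (2/21)^2 = +1.
Reached (1/21) = 1. Collecting the sign flips along the way, the symbol is +1.

1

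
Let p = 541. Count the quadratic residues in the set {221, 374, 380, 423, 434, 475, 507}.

5

(221/541) = +1 → QR.
(374/541) = -1 → non-residue.
(380/541) = +1 → QR.
(423/541) = +1 → QR.
(434/541) = -1 → non-residue.
(475/541) = +1 → QR.
(507/541) = +1 → QR.
Total quadratic residues among the 7: 5.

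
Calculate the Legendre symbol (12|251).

Pull out 2^2: since 251 ≡ 3 (mod 8), (2/251) = -1, so (2/251)^2 = +1.
Reciprocity: 3 ≡ 3 and 251 ≡ 3 (mod 4), so (3/251) = −(251/3).
Reduce top mod 3: now compute (2/3).
Pull out 2: since 3 ≡ 3 (mod 8), (2/3) = -1.
Reached (1/3) = 1. Collecting the sign flips along the way, the symbol is +1.

1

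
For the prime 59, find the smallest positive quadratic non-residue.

2

(2/59) = −1, so 2 is the smallest positive non-residue mod 59.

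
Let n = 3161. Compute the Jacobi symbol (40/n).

Pull out 2^3: since 3161 ≡ 1 (mod 8), (2/3161) = +1, so (2/3161)^3 = +1.
Reciprocity: 5 ≡ 1 and 3161 ≡ 1 (mod 4), so (5/3161) = +(3161/5).
Reduce top mod 5: now compute (1/5).
Reached (1/5) = 1. Collecting the sign flips along the way, the symbol is +1.

1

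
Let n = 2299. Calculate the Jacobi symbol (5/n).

1

Reciprocity: 5 ≡ 1 and 2299 ≡ 3 (mod 4), so (5/2299) = +(2299/5).
Reduce top mod 5: now compute (4/5).
Pull out 2^2: since 5 ≡ 5 (mod 8), (2/5) = -1, so (2/5)^2 = +1.
Reached (1/5) = 1. Collecting the sign flips along the way, the symbol is +1.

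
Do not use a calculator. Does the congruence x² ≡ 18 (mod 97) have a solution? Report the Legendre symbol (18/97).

1

Pull out 2: since 97 ≡ 1 (mod 8), (2/97) = +1.
Reciprocity: 9 ≡ 1 and 97 ≡ 1 (mod 4), so (9/97) = +(97/9).
Reduce top mod 9: now compute (7/9).
Reciprocity: 7 ≡ 3 and 9 ≡ 1 (mod 4), so (7/9) = +(9/7).
Reduce top mod 7: now compute (2/7).
Pull out 2: since 7 ≡ 7 (mod 8), (2/7) = +1.
Reached (1/7) = 1. Collecting the sign flips along the way, the symbol is +1.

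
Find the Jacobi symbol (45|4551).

Reciprocity: 45 ≡ 1 and 4551 ≡ 3 (mod 4), so (45/4551) = +(4551/45).
Reduce top mod 45: now compute (6/45).
Pull out 2: since 45 ≡ 5 (mod 8), (2/45) = -1.
Reciprocity: 3 ≡ 3 and 45 ≡ 1 (mod 4), so (3/45) = +(45/3).
Reduce top mod 3: now compute (0/3).
Top reduces to 0: gcd > 1, so the symbol is 0.

0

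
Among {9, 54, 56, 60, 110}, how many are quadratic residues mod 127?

2

(9/127) = +1 → QR.
(54/127) = -1 → non-residue.
(56/127) = -1 → non-residue.
(60/127) = +1 → QR.
(110/127) = -1 → non-residue.
Total quadratic residues among the 5: 2.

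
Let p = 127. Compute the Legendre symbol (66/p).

Pull out 2: since 127 ≡ 7 (mod 8), (2/127) = +1.
Reciprocity: 33 ≡ 1 and 127 ≡ 3 (mod 4), so (33/127) = +(127/33).
Reduce top mod 33: now compute (28/33).
Pull out 2^2: since 33 ≡ 1 (mod 8), (2/33) = +1, so (2/33)^2 = +1.
Reciprocity: 7 ≡ 3 and 33 ≡ 1 (mod 4), so (7/33) = +(33/7).
Reduce top mod 7: now compute (5/7).
Reciprocity: 5 ≡ 1 and 7 ≡ 3 (mod 4), so (5/7) = +(7/5).
Reduce top mod 5: now compute (2/5).
Pull out 2: since 5 ≡ 5 (mod 8), (2/5) = -1.
Reached (1/5) = 1. Collecting the sign flips along the way, the symbol is -1.

-1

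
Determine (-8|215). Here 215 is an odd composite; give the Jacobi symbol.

-1

First reduce: -8 ≡ 207 (mod 215).
Reciprocity: 207 ≡ 3 and 215 ≡ 3 (mod 4), so (207/215) = −(215/207).
Reduce top mod 207: now compute (8/207).
Pull out 2^3: since 207 ≡ 7 (mod 8), (2/207) = +1, so (2/207)^3 = +1.
Reached (1/207) = 1. Collecting the sign flips along the way, the symbol is -1.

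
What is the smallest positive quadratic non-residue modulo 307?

2

(2/307) = −1, so 2 is the smallest positive non-residue mod 307.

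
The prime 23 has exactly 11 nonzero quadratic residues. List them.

1,2,3,4,6,8,9,12,13,16,18

Square k = 1,…,11 (k and 23−k give the same square):
1²=1, 2²=4, 3²=9, 4²=16, 5²≡2, 6²≡13, 7²≡3, 8²≡18, 9²≡12, 10²≡8, 11²≡6 (mod 23).
So the quadratic residues mod 23 are {1, 2, 3, 4, 6, 8, 9, 12, 13, 16, 18}.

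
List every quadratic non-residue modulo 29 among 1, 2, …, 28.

2 3 8 10 11 12 14 15 17 18 19 21 26 27

Square k = 1,…,14 (k and 29−k give the same square):
1²=1, 2²=4, 3²=9, 4²=16, 5²=25, 6²≡7, 7²≡20, 8²≡6, 9²≡23, 10²≡13, 11²≡5, 12²≡28, 13²≡24, 14²≡22 (mod 29).
The residues are {1, 4, 5, 6, 7, 9, 13, 16, 20, 22, 23, 24, 25, 28}; the non-residues are the remaining 14 nonzero classes.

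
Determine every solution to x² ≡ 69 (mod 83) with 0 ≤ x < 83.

Since 83 ≡ 3 (mod 4), a square root of 69 is 69^((83+1)/4) = 69^21 mod 83.
Repeated squaring: 69^2≡30, 69^4≡70, 69^8≡3, 69^16≡9 (mod 83).
69^21 = 69^(16+4+1) ≡ 61 (mod 83).
Check: 61² = 3721 ≡ 69 (mod 83). The two roots are 22 and 61.

22, 61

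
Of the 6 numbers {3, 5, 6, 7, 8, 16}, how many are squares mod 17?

(3/17) = -1 → non-residue.
(5/17) = -1 → non-residue.
(6/17) = -1 → non-residue.
(7/17) = -1 → non-residue.
(8/17) = +1 → QR.
(16/17) = +1 → QR.
Total quadratic residues among the 6: 2.

2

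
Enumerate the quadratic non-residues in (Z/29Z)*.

2,3,8,10,11,12,14,15,17,18,19,21,26,27

Square k = 1,…,14 (k and 29−k give the same square):
1²=1, 2²=4, 3²=9, 4²=16, 5²=25, 6²≡7, 7²≡20, 8²≡6, 9²≡23, 10²≡13, 11²≡5, 12²≡28, 13²≡24, 14²≡22 (mod 29).
The residues are {1, 4, 5, 6, 7, 9, 13, 16, 20, 22, 23, 24, 25, 28}; the non-residues are the remaining 14 nonzero classes.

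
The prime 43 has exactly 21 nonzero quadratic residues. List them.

Square k = 1,…,21 (k and 43−k give the same square):
1²=1, 2²=4, 3²=9, 4²=16, 5²=25, 6²=36, 7²≡6, 8²≡21, 9²≡38, 10²≡14, 11²≡35, 12²≡15, 13²≡40, 14²≡24, 15²≡10, 16²≡41, 17²≡31, 18²≡23, 19²≡17, 20²≡13, 21²≡11 (mod 43).
So the quadratic residues mod 43 are {1, 4, 6, 9, 10, 11, 13, 14, 15, 16, 17, 21, 23, 24, 25, 31, 35, 36, 38, 40, 41}.

1 4 6 9 10 11 13 14 15 16 17 21 23 24 25 31 35 36 38 40 41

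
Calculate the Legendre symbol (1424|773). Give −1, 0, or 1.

-1

First reduce: 1424 ≡ 651 (mod 773).
Reciprocity: 651 ≡ 3 and 773 ≡ 1 (mod 4), so (651/773) = +(773/651).
Reduce top mod 651: now compute (122/651).
Pull out 2: since 651 ≡ 3 (mod 8), (2/651) = -1.
Reciprocity: 61 ≡ 1 and 651 ≡ 3 (mod 4), so (61/651) = +(651/61).
Reduce top mod 61: now compute (41/61).
Reciprocity: 41 ≡ 1 and 61 ≡ 1 (mod 4), so (41/61) = +(61/41).
Reduce top mod 41: now compute (20/41).
Pull out 2^2: since 41 ≡ 1 (mod 8), (2/41) = +1, so (2/41)^2 = +1.
Reciprocity: 5 ≡ 1 and 41 ≡ 1 (mod 4), so (5/41) = +(41/5).
Reduce top mod 5: now compute (1/5).
Reached (1/5) = 1. Collecting the sign flips along the way, the symbol is -1.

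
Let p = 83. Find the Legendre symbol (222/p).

-1

First reduce: 222 ≡ 56 (mod 83).
Pull out 2^3: since 83 ≡ 3 (mod 8), (2/83) = -1, so (2/83)^3 = -1.
Reciprocity: 7 ≡ 3 and 83 ≡ 3 (mod 4), so (7/83) = −(83/7).
Reduce top mod 7: now compute (6/7).
Pull out 2: since 7 ≡ 7 (mod 8), (2/7) = +1.
Reciprocity: 3 ≡ 3 and 7 ≡ 3 (mod 4), so (3/7) = −(7/3).
Reduce top mod 3: now compute (1/3).
Reached (1/3) = 1. Collecting the sign flips along the way, the symbol is -1.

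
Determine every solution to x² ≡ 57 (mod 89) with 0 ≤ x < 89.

18, 71

89 ≡ 1 (mod 4), so we find a root by search.
Trying successive values, 18² = 324 ≡ 57 (mod 89). The other root is 89 − 18 = 71.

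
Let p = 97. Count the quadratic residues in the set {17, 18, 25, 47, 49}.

(17/97) = -1 → non-residue.
(18/97) = +1 → QR.
(25/97) = +1 → QR.
(47/97) = +1 → QR.
(49/97) = +1 → QR.
Total quadratic residues among the 5: 4.

4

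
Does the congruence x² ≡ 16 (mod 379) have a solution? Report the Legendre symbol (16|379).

1

Pull out 2^4: since 379 ≡ 3 (mod 8), (2/379) = -1, so (2/379)^4 = +1.
Reached (1/379) = 1. Collecting the sign flips along the way, the symbol is +1.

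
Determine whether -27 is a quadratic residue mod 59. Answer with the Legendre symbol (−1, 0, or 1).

-1

First reduce: -27 ≡ 32 (mod 59).
Pull out 2^5: since 59 ≡ 3 (mod 8), (2/59) = -1, so (2/59)^5 = -1.
Reached (1/59) = 1. Collecting the sign flips along the way, the symbol is -1.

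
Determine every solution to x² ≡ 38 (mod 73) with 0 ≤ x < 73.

29, 44

73 ≡ 1 (mod 4), so we find a root by search.
Trying successive values, 29² = 841 ≡ 38 (mod 73). The other root is 73 − 29 = 44.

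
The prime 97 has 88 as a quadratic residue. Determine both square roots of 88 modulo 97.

31, 66

97 ≡ 1 (mod 4), so we find a root by search.
Trying successive values, 31² = 961 ≡ 88 (mod 97). The other root is 97 − 31 = 66.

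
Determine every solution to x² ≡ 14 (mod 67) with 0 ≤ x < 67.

9, 58

Since 67 ≡ 3 (mod 4), a square root of 14 is 14^((67+1)/4) = 14^17 mod 67.
Repeated squaring: 14^2≡62, 14^4≡25, 14^8≡22, 14^16≡15 (mod 67).
14^17 = 14^(16+1) ≡ 9 (mod 67).
Check: 9² = 81 ≡ 14 (mod 67). The two roots are 9 and 58.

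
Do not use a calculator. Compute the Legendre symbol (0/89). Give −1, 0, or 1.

0

Top reduces to 0: gcd > 1, so the symbol is 0.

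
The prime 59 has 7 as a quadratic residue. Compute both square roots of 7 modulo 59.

Since 59 ≡ 3 (mod 4), a square root of 7 is 7^((59+1)/4) = 7^15 mod 59.
Repeated squaring: 7^2≡49, 7^4≡41, 7^8≡29 (mod 59).
7^15 = 7^(8+4+2+1) ≡ 19 (mod 59).
Check: 19² = 361 ≡ 7 (mod 59). The two roots are 19 and 40.

19, 40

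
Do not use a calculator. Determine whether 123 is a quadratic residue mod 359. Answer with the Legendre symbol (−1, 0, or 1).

Reciprocity: 123 ≡ 3 and 359 ≡ 3 (mod 4), so (123/359) = −(359/123).
Reduce top mod 123: now compute (113/123).
Reciprocity: 113 ≡ 1 and 123 ≡ 3 (mod 4), so (113/123) = +(123/113).
Reduce top mod 113: now compute (10/113).
Pull out 2: since 113 ≡ 1 (mod 8), (2/113) = +1.
Reciprocity: 5 ≡ 1 and 113 ≡ 1 (mod 4), so (5/113) = +(113/5).
Reduce top mod 5: now compute (3/5).
Reciprocity: 3 ≡ 3 and 5 ≡ 1 (mod 4), so (3/5) = +(5/3).
Reduce top mod 3: now compute (2/3).
Pull out 2: since 3 ≡ 3 (mod 8), (2/3) = -1.
Reached (1/3) = 1. Collecting the sign flips along the way, the symbol is +1.

1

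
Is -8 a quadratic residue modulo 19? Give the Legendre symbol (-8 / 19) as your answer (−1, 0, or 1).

First reduce: -8 ≡ 11 (mod 19).
Reciprocity: 11 ≡ 3 and 19 ≡ 3 (mod 4), so (11/19) = −(19/11).
Reduce top mod 11: now compute (8/11).
Pull out 2^3: since 11 ≡ 3 (mod 8), (2/11) = -1, so (2/11)^3 = -1.
Reached (1/11) = 1. Collecting the sign flips along the way, the symbol is +1.

1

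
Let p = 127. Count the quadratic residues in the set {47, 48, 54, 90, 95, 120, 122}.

3

(47/127) = +1 → QR.
(48/127) = -1 → non-residue.
(54/127) = -1 → non-residue.
(90/127) = -1 → non-residue.
(95/127) = -1 → non-residue.
(120/127) = +1 → QR.
(122/127) = +1 → QR.
Total quadratic residues among the 7: 3.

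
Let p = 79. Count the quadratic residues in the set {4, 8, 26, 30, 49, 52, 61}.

(4/79) = +1 → QR.
(8/79) = +1 → QR.
(26/79) = +1 → QR.
(30/79) = -1 → non-residue.
(49/79) = +1 → QR.
(52/79) = +1 → QR.
(61/79) = -1 → non-residue.
Total quadratic residues among the 7: 5.

5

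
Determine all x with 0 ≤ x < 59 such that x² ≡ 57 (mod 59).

23, 36

Since 59 ≡ 3 (mod 4), a square root of 57 is 57^((59+1)/4) = 57^15 mod 59.
Repeated squaring: 57^2≡4, 57^4≡16, 57^8≡20 (mod 59).
57^15 = 57^(8+4+2+1) ≡ 36 (mod 59).
Check: 36² = 1296 ≡ 57 (mod 59). The two roots are 23 and 36.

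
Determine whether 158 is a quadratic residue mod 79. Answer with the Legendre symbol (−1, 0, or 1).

First reduce: 158 ≡ 0 (mod 79).
Top reduces to 0: gcd > 1, so the symbol is 0.

0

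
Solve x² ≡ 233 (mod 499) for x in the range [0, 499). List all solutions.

65, 434

Since 499 ≡ 3 (mod 4), a square root of 233 is 233^((499+1)/4) = 233^125 mod 499.
Repeated squaring: 233^2≡397, 233^4≡424, 233^8≡136, 233^16≡33, 233^32≡91, 233^64≡297 (mod 499).
233^125 = 233^(64+32+16+8+4+1) ≡ 434 (mod 499).
Check: 434² = 188356 ≡ 233 (mod 499). The two roots are 65 and 434.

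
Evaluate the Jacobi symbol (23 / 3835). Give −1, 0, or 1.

1

Reciprocity: 23 ≡ 3 and 3835 ≡ 3 (mod 4), so (23/3835) = −(3835/23).
Reduce top mod 23: now compute (17/23).
Reciprocity: 17 ≡ 1 and 23 ≡ 3 (mod 4), so (17/23) = +(23/17).
Reduce top mod 17: now compute (6/17).
Pull out 2: since 17 ≡ 1 (mod 8), (2/17) = +1.
Reciprocity: 3 ≡ 3 and 17 ≡ 1 (mod 4), so (3/17) = +(17/3).
Reduce top mod 3: now compute (2/3).
Pull out 2: since 3 ≡ 3 (mod 8), (2/3) = -1.
Reached (1/3) = 1. Collecting the sign flips along the way, the symbol is +1.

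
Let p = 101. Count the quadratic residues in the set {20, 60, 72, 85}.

2

(20/101) = +1 → QR.
(60/101) = -1 → non-residue.
(72/101) = -1 → non-residue.
(85/101) = +1 → QR.
Total quadratic residues among the 4: 2.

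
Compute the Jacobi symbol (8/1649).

1

Pull out 2^3: since 1649 ≡ 1 (mod 8), (2/1649) = +1, so (2/1649)^3 = +1.
Reached (1/1649) = 1. Collecting the sign flips along the way, the symbol is +1.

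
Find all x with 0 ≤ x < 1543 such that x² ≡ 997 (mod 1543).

122, 1421

Since 1543 ≡ 3 (mod 4), a square root of 997 is 997^((1543+1)/4) = 997^386 mod 1543.
Repeated squaring: 997^2≡317, 997^4≡194, 997^8≡604, 997^16≡668, 997^32≡297, 997^64≡258, 997^128≡215, 997^256≡1478 (mod 1543).
997^386 = 997^(256+128+2) ≡ 1421 (mod 1543).
Check: 1421² = 2019241 ≡ 997 (mod 1543). The two roots are 122 and 1421.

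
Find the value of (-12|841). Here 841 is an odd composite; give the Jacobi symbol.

First reduce: -12 ≡ 829 (mod 841).
Reciprocity: 829 ≡ 1 and 841 ≡ 1 (mod 4), so (829/841) = +(841/829).
Reduce top mod 829: now compute (12/829).
Pull out 2^2: since 829 ≡ 5 (mod 8), (2/829) = -1, so (2/829)^2 = +1.
Reciprocity: 3 ≡ 3 and 829 ≡ 1 (mod 4), so (3/829) = +(829/3).
Reduce top mod 3: now compute (1/3).
Reached (1/3) = 1. Collecting the sign flips along the way, the symbol is +1.

1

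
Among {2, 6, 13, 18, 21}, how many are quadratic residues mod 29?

(2/29) = -1 → non-residue.
(6/29) = +1 → QR.
(13/29) = +1 → QR.
(18/29) = -1 → non-residue.
(21/29) = -1 → non-residue.
Total quadratic residues among the 5: 2.

2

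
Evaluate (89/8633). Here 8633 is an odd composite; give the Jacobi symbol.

Reciprocity: 89 ≡ 1 and 8633 ≡ 1 (mod 4), so (89/8633) = +(8633/89).
Reduce top mod 89: now compute (0/89).
Top reduces to 0: gcd > 1, so the symbol is 0.

0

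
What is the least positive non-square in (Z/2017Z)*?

(2/2017) = +1, so 2 is a residue.
(3/2017) = +1, so 3 is a residue.
(4/2017) = +1, so 4 is a residue.
(5/2017) = −1, so 5 is the smallest positive non-residue mod 2017.

5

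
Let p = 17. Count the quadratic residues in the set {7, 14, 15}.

(7/17) = -1 → non-residue.
(14/17) = -1 → non-residue.
(15/17) = +1 → QR.
Total quadratic residues among the 3: 1.

1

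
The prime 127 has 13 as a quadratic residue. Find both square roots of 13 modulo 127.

Since 127 ≡ 3 (mod 4), a square root of 13 is 13^((127+1)/4) = 13^32 mod 127.
Repeated squaring: 13^2≡42, 13^4≡113, 13^8≡69, 13^16≡62, 13^32≡34 (mod 127).
13^32 = 13^(32) ≡ 34 (mod 127).
Check: 34² = 1156 ≡ 13 (mod 127). The two roots are 34 and 93.

34, 93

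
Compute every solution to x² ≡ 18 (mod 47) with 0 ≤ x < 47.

21, 26

Since 47 ≡ 3 (mod 4), a square root of 18 is 18^((47+1)/4) = 18^12 mod 47.
Repeated squaring: 18^2≡42, 18^4≡25, 18^8≡14 (mod 47).
18^12 = 18^(8+4) ≡ 21 (mod 47).
Check: 21² = 441 ≡ 18 (mod 47). The two roots are 21 and 26.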